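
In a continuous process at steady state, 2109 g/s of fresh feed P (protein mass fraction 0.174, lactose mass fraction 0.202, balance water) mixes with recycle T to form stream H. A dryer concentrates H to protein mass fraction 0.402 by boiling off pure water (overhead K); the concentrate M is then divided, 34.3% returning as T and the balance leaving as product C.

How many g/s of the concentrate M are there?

Overall protein balance (none leaves overhead): protein in fresh feed = protein in product, i.e. 2109×0.174 = (1−0.343)·M·0.402.
M = 366.97/(0.402×0.657) = 1389.4 g/s.

1389 g/s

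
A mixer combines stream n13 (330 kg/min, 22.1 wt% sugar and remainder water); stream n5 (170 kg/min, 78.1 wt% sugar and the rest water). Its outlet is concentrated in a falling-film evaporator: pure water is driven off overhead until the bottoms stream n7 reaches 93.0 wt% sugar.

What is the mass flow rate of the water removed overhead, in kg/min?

sugar entering = 330×0.221 + 170×0.781 = 205.7 kg/min.
All sugar reports to n7, so n7 = 205.7/0.930 = 221.18 kg/min.
Total feed = 500 kg/min; overhead = 500 − 221.18 = 278.82 kg/min.

278.8 kg/min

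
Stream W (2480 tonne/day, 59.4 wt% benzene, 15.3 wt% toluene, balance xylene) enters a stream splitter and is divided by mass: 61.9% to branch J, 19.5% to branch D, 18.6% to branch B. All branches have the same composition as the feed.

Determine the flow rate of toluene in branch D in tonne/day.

73.99 tonne/day

Branch D total = 0.195×2480 = 483.6 tonne/day.
toluene in D = 0.153×483.6 = 73.991 tonne/day.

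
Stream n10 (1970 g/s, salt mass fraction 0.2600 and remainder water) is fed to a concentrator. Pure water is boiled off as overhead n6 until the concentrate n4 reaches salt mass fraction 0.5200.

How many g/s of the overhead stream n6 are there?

985 g/s

salt is conserved: 1970×0.260 = 512.2 g/s all reports to the concentrate.
Concentrate = 512.2/(target fraction) = 985 g/s.
Overhead = 1970 − 985 = 985 g/s.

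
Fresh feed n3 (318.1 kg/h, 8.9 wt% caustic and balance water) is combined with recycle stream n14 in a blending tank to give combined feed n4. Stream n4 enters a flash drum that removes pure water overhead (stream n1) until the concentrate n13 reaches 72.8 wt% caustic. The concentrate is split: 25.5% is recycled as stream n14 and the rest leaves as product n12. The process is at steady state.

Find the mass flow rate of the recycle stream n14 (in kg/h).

13.31 kg/h

Overall caustic balance (none leaves overhead): caustic in fresh feed = caustic in product, i.e. 318.1×0.089 = (1−0.255)·n13·0.728.
n13 = 28.311/(0.728×0.745) = 52.199 kg/h.
Recycle n14 = 0.255×52.199 = 13.311 kg/h.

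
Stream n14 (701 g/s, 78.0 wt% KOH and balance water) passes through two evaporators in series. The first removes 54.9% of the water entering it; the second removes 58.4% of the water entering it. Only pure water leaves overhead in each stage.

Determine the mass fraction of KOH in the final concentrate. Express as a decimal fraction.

0.950

water in feed = 701×0.220 = 154.22 g/s.
After stage 1: water left = (1−0.549)×154.22 = 69.553; stream total = 616.33 g/s.
After stage 2: water left = (1−0.584)×69.553 = 28.934; final concentrate = 575.71 g/s.
KOH fraction = 546.78/575.71 = 0.950.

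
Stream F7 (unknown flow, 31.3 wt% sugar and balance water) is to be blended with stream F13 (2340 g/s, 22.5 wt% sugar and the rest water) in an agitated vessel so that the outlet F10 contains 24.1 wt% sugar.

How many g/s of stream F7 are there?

520 g/s

Let F7 be the unknown flow. Total out = 2340 + F7.
sugar balance: 526.5 + 0.313·F7 = 0.241·(2340 + F7)
(0.313 − 0.241)·F7 = 0.241×2340 − 526.5 = 37.44
F7 = 37.44 / 0.072 = 520 g/s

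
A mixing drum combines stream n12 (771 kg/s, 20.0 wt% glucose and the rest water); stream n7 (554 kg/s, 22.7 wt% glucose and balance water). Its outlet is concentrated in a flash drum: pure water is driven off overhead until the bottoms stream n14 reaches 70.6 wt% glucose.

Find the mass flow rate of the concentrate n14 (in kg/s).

396.5 kg/s

glucose entering = 771×0.200 + 554×0.227 = 279.96 kg/s.
All glucose reports to n14, so n14 = 279.96/0.706 = 396.54 kg/s.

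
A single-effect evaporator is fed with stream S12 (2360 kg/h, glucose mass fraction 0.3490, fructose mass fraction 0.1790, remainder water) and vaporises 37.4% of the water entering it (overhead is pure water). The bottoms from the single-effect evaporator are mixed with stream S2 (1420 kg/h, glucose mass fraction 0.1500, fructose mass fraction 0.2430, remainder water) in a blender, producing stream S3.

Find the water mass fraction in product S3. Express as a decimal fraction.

0.4636

Vapour removed = 0.374×0.472×2360 = 416.61 kg/h; concentrate = 1943.4 kg/h.
water reaching the mixer = 697.31 (from concentrate) + 1420×0.607 = 1559.3 kg/h.
Product flow = 1943.4 + 1420 = 3363.4 kg/h; water fraction = 0.4636.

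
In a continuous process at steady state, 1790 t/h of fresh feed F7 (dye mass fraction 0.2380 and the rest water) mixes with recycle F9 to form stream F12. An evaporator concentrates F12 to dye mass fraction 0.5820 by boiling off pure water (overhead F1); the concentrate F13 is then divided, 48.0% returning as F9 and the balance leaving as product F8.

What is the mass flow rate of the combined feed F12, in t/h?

Overall dye balance (none leaves overhead): dye in fresh feed = dye in product, i.e. 1790×0.238 = (1−0.480)·F13·0.582.
F13 = 426.02/(0.582×0.520) = 1407.7 t/h.
Recycle F9 = 0.480×1407.7 = 675.69 t/h.
Combined feed F12 = 1790 + 675.69 = 2465.7 t/h.

2466 t/h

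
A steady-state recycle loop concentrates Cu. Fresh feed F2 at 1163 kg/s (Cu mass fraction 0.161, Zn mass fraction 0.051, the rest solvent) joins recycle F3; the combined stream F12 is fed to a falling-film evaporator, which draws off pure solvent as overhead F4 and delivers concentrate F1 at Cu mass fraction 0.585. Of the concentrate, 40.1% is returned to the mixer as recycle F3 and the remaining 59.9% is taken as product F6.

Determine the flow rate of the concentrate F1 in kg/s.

534.3 kg/s

Overall Cu balance (none leaves overhead): Cu in fresh feed = Cu in product, i.e. 1163×0.161 = (1−0.401)·F1·0.585.
F1 = 187.24/(0.585×0.599) = 534.35 kg/s.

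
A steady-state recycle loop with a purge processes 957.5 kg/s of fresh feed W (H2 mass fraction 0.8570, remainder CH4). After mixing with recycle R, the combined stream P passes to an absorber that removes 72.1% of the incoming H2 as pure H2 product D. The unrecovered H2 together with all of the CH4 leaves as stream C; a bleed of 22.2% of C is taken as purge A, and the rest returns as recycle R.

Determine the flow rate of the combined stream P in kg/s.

CH4 enters only via W and leaves only via the purge: 957.5×0.143 = 0.222×(CH4 in C), and the absorber passes all CH4, so CH4 in P = CH4 in C = 616.77 kg/s.
H2 in P: m_A = 957.5×0.857 + (1−0.222)·(1−0.721)·m_A, so m_A = 820.58/0.7829 = 1048.1 kg/s.
P = 1048.1 + 616.77 = 1664.8 kg/s.

1665 kg/s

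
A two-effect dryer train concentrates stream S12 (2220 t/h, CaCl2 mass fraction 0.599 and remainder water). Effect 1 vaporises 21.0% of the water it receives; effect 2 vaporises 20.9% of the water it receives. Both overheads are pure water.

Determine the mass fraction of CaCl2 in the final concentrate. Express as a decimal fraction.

water in feed = 2220×0.401 = 890.22 t/h.
After stage 1: water left = (1−0.210)×890.22 = 703.27; stream total = 2033.1 t/h.
After stage 2: water left = (1−0.209)×703.27 = 556.29; final concentrate = 1886.1 t/h.
CaCl2 fraction = 1329.8/1886.1 = 0.705.

0.705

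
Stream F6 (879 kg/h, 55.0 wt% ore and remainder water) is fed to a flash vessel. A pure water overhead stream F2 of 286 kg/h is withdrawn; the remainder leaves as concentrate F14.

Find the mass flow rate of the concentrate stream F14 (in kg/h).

593 kg/h

Concentrate = 879 − 286 = 593 kg/h.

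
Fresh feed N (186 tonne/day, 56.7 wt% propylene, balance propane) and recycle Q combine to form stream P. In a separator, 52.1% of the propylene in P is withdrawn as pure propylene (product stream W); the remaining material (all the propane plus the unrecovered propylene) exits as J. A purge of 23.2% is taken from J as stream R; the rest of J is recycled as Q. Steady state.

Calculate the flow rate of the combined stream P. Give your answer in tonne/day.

propane enters only via N and leaves only via the purge: 186×0.433 = 0.232×(propane in J), and the separator passes all propane, so propane in P = propane in J = 347.15 tonne/day.
propylene in P: m_A = 186×0.567 + (1−0.232)·(1−0.521)·m_A, so m_A = 105.46/0.6321 = 166.84 tonne/day.
P = 166.84 + 347.15 = 513.98 tonne/day.

514 tonne/day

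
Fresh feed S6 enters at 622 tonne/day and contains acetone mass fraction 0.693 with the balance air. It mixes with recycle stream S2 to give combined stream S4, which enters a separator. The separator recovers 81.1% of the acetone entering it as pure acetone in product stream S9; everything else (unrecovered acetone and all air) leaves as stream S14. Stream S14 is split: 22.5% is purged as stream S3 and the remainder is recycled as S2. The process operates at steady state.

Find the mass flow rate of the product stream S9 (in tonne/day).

acetone in S4: m_A = 622×0.693 + (1−0.225)·(1−0.811)·m_A, so m_A = 431.05/0.8535 = 505.02 tonne/day.
Product S9 = 0.811×505.02 = 409.57 tonne/day.

409.6 tonne/day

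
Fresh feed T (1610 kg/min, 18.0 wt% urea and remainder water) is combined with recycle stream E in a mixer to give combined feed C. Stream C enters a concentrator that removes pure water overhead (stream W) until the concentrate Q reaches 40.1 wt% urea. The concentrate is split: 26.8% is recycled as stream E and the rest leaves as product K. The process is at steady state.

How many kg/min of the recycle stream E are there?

Overall urea balance (none leaves overhead): urea in fresh feed = urea in product, i.e. 1610×0.180 = (1−0.268)·Q·0.401.
Q = 289.8/(0.401×0.732) = 987.29 kg/min.
Recycle E = 0.268×987.29 = 264.59 kg/min.

264.6 kg/min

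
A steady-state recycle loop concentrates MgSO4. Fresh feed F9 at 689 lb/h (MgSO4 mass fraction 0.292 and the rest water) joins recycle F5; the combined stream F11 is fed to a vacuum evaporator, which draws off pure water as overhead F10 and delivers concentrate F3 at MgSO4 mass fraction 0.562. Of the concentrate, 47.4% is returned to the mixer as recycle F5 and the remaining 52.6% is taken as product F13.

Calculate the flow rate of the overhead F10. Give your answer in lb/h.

331 lb/h

Overall MgSO4 balance (none leaves overhead): MgSO4 in fresh feed = MgSO4 in product, i.e. 689×0.292 = (1−0.474)·F3·0.562.
F3 = 201.19/(0.562×0.526) = 680.58 lb/h.
Recycle F5 = 0.474×680.58 = 322.6 lb/h.
Combined feed F11 = 689 + 322.6 = 1011.6 lb/h.
Overhead F10 = F11 − F3 = 1011.6 − 680.58 = 331.01 lb/h.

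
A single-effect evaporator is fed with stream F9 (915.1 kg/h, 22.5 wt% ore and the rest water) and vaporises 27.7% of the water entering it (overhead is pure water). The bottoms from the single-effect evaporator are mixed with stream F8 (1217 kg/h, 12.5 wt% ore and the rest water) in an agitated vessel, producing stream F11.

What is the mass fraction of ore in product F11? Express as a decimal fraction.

0.1850

Vapour removed = 0.277×0.775×915.1 = 196.45 kg/h; concentrate = 718.65 kg/h.
ore reaching the mixer = 205.9 (from concentrate) + 1217×0.125 = 358.02 kg/h.
Product flow = 718.65 + 1217 = 1935.7 kg/h; ore fraction = 0.1850.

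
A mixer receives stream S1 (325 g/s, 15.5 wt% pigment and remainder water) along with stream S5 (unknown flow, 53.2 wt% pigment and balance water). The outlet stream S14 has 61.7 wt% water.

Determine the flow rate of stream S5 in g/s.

Let S5 be the unknown flow. Total out = 325 + S5.
water balance: 274.62 + 0.468·S5 = 0.617·(325 + S5)
(0.468 − 0.617)·S5 = 0.617×325 − 274.62 = -74.1
S5 = -74.1 / -0.149 = 497.32 g/s

497.3 g/s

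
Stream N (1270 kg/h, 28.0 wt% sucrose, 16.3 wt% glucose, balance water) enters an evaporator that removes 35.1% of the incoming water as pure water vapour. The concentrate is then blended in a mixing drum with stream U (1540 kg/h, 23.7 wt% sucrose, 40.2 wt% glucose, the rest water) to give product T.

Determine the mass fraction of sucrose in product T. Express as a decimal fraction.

Vapour removed = 0.351×0.557×1270 = 248.29 kg/h; concentrate = 1021.7 kg/h.
sucrose reaching the mixer = 355.6 (from concentrate) + 1540×0.237 = 720.58 kg/h.
Product flow = 1021.7 + 1540 = 2561.7 kg/h; sucrose fraction = 0.281.

0.281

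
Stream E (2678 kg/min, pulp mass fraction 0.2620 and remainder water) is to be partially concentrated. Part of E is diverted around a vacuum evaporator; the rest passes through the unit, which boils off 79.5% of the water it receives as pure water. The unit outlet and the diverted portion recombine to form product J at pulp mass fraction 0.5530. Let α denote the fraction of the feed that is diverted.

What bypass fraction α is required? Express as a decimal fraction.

0.103

All 2678×0.262 = 701.64 kg/min of pulp reaches J, so J = 701.64/0.553 = 1268.8 kg/min and vapour = 1409.2 kg/min.
The evaporator receives (1−α)·2678 of feed at 0.738 water and removes 0.795 of that water:
0.795×0.738×(1−α)×2678 = 1409.2
(1−α) = 1409.2/1571.2 = 0.8969;  α = 0.1031.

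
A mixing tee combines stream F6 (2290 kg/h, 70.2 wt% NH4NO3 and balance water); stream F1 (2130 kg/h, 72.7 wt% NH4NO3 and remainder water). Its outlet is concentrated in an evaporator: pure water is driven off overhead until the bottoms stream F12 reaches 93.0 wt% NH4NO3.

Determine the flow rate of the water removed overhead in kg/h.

NH4NO3 entering = 2290×0.702 + 2130×0.727 = 3156.1 kg/h.
All NH4NO3 reports to F12, so F12 = 3156.1/0.930 = 3393.6 kg/h.
Total feed = 4420 kg/h; overhead = 4420 − 3393.6 = 1026.4 kg/h.

1026 kg/h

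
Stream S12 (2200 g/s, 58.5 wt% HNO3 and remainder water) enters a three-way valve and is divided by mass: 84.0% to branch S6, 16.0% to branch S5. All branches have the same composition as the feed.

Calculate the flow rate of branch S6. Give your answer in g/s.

Branch S6 flow = 0.840×2200 = 1848 g/s.

1848 g/s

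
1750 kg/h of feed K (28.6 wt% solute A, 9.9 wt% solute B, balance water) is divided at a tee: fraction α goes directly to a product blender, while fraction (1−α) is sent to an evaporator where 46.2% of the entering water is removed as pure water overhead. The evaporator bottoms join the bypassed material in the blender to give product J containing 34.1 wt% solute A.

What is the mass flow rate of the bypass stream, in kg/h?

756.6 kg/h

All 1750×0.286 = 500.5 kg/h of solute A reaches J, so J = 500.5/0.341 = 1467.7 kg/h and vapour = 282.26 kg/h.
The evaporator receives (1−α)·1750 of feed at 0.615 water and removes 0.462 of that water:
0.462×0.615×(1−α)×1750 = 282.26
(1−α) = 282.26/497.23 = 0.5677;  α = 0.4323.
Bypass flow = 0.4323×1750 = 756.59 kg/h.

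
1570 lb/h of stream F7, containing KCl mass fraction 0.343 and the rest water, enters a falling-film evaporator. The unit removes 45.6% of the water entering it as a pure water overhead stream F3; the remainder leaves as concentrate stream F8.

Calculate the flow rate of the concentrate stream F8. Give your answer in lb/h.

1100 lb/h

water entering = 1570×0.657 = 1031.5 lb/h; overhead removed = 0.456×1031.5 = 470.36 lb/h.
Concentrate = 1570 − 470.36 = 1099.6 lb/h.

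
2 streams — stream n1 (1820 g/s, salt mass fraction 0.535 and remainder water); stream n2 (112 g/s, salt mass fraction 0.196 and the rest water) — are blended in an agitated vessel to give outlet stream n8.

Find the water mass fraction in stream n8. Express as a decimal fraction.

0.485

Total flow out = 1820 + 112 = 1932 g/s.
water in = 1820×0.465 + 112×0.804 = 936.35 g/s.
water mass fraction in n8 = 936.35/1932 = 0.485.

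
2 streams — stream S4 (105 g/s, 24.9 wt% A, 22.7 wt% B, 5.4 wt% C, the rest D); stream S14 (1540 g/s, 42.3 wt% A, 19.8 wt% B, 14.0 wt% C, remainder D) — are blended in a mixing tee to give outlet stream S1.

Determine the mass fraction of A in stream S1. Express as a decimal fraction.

Total flow out = 105 + 1540 = 1645 g/s.
A in = 105×0.249 + 1540×0.423 = 677.56 g/s.
A mass fraction in S1 = 677.56/1645 = 0.412.

0.412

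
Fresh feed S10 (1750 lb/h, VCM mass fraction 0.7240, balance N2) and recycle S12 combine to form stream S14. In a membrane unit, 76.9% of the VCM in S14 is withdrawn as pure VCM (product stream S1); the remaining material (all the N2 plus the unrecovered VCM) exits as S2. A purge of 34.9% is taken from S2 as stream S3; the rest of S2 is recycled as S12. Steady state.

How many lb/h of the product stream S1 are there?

1147 lb/h

VCM in S14: m_A = 1750×0.724 + (1−0.349)·(1−0.769)·m_A, so m_A = 1267/0.8496 = 1491.3 lb/h.
Product S1 = 0.769×1491.3 = 1146.8 lb/h.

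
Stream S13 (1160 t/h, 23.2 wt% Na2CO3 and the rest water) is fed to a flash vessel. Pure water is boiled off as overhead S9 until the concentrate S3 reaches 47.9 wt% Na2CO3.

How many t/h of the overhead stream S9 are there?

Na2CO3 is conserved: 1160×0.232 = 269.12 t/h all reports to the concentrate.
Concentrate = 269.12/(target fraction) = 561.84 t/h.
Overhead = 1160 − 561.84 = 598.16 t/h.

598.2 t/h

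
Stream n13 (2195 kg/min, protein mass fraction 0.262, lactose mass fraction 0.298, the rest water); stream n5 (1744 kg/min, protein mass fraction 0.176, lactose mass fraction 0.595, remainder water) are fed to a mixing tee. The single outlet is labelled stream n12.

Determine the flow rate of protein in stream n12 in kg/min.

882 kg/min

protein out = protein in = 2195×0.262 + 1744×0.176 = 882.03 kg/min.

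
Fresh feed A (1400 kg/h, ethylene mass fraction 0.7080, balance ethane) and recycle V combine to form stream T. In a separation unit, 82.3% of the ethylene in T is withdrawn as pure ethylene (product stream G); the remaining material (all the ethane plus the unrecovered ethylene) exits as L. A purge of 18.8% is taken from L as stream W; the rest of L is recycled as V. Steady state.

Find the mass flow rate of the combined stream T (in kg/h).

3332 kg/h

ethane enters only via A and leaves only via the purge: 1400×0.292 = 0.188×(ethane in L), and the separation unit passes all ethane, so ethane in T = ethane in L = 2174.5 kg/h.
ethylene in T: m_A = 1400×0.708 + (1−0.188)·(1−0.823)·m_A, so m_A = 991.2/0.8563 = 1157.6 kg/h.
T = 1157.6 + 2174.5 = 3332 kg/h.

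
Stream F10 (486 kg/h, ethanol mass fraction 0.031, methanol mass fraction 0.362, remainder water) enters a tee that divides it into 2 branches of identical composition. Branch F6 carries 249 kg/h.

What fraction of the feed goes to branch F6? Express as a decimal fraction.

0.512

Fraction to F6 = 249/486 = 0.5123.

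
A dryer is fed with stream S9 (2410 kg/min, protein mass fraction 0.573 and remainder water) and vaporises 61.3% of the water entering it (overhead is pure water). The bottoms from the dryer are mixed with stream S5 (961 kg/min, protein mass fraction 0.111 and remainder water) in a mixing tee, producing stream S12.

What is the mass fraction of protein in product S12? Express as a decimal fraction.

0.543

Vapour removed = 0.613×0.427×2410 = 630.82 kg/min; concentrate = 1779.2 kg/min.
protein reaching the mixer = 1380.9 (from concentrate) + 961×0.111 = 1487.6 kg/min.
Product flow = 1779.2 + 961 = 2740.2 kg/min; protein fraction = 0.543.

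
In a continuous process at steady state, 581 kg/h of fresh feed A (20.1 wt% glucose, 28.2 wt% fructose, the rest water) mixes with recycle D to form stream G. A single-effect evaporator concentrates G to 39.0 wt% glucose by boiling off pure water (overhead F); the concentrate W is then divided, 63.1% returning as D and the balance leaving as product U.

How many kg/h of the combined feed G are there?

1093 kg/h

Overall glucose balance (none leaves overhead): glucose in fresh feed = glucose in product, i.e. 581×0.201 = (1−0.631)·W·0.390.
W = 116.78/(0.390×0.369) = 811.49 kg/h.
Recycle D = 0.631×811.49 = 512.05 kg/h.
Combined feed G = 581 + 512.05 = 1093 kg/h.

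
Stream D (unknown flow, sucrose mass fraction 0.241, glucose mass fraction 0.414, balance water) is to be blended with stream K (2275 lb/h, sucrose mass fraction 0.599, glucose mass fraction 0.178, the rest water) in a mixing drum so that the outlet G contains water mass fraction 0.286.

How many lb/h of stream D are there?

2429 lb/h

Let D be the unknown flow. Total out = 2275 + D.
water balance: 507.32 + 0.345·D = 0.286·(2275 + D)
(0.345 − 0.286)·D = 0.286×2275 − 507.32 = 143.32
D = 143.32 / 0.059 = 2429.2 lb/h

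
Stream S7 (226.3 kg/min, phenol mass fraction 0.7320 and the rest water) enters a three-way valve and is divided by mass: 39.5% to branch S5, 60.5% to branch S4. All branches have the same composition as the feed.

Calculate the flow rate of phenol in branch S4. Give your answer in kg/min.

100.2 kg/min

Branch S4 total = 0.605×226.3 = 136.91 kg/min.
phenol in S4 = 0.732×136.91 = 100.22 kg/min.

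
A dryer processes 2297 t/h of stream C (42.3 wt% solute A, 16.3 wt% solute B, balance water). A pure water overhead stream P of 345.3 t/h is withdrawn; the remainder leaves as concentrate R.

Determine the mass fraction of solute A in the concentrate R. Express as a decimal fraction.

0.4978

solute A is not removed: 2297×0.423 = 971.63 t/h of solute A enters R.
Concentrate = 2297 − 345.3 = 1951.7 t/h.
Mass fraction = 971.63/1951.7 = 0.4978.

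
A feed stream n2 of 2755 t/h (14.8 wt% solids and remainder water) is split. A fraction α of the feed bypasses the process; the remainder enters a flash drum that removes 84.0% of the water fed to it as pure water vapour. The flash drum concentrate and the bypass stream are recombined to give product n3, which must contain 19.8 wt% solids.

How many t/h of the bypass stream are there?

All 2755×0.148 = 407.74 t/h of solids reaches n3, so n3 = 407.74/0.198 = 2059.3 t/h and vapour = 695.71 t/h.
The evaporator receives (1−α)·2755 of feed at 0.852 water and removes 0.840 of that water:
0.840×0.852×(1−α)×2755 = 695.71
(1−α) = 695.71/1971.7 = 0.3528;  α = 0.6472.
Bypass flow = 0.6472×2755 = 1782.9 t/h.

1783 t/h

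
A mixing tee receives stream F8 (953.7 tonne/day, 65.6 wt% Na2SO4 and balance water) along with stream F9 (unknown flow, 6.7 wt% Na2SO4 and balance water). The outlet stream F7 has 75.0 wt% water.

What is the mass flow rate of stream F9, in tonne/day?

Let F9 be the unknown flow. Total out = 953.7 + F9.
water balance: 328.07 + 0.933·F9 = 0.750·(953.7 + F9)
(0.933 − 0.750)·F9 = 0.750×953.7 − 328.07 = 387.2
F9 = 387.2 / 0.183 = 2115.9 tonne/day

2116 tonne/day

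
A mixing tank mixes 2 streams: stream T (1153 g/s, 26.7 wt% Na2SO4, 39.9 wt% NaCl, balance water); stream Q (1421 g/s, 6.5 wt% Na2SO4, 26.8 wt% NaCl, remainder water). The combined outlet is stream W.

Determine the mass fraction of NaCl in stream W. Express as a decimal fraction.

Total flow out = 1153 + 1421 = 2574 g/s.
NaCl in = 1153×0.399 + 1421×0.268 = 840.88 g/s.
NaCl mass fraction in W = 840.88/2574 = 0.327.

0.327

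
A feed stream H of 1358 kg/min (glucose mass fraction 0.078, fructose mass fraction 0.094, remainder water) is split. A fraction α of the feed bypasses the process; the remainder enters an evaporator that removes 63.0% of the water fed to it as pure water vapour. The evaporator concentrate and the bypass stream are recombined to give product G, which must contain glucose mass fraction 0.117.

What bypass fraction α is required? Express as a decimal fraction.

All 1358×0.078 = 105.92 kg/min of glucose reaches G, so G = 105.92/0.117 = 905.33 kg/min and vapour = 452.67 kg/min.
The evaporator receives (1−α)·1358 of feed at 0.828 water and removes 0.630 of that water:
0.630×0.828×(1−α)×1358 = 452.67
(1−α) = 452.67/708.39 = 0.6390;  α = 0.3610.

0.361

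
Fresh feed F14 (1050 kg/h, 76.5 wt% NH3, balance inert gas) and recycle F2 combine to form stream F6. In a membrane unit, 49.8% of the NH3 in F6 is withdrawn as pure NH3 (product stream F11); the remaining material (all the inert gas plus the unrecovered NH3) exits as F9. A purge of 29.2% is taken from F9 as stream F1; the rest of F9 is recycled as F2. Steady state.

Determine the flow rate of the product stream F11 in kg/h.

NH3 in F6: m_A = 1050×0.765 + (1−0.292)·(1−0.498)·m_A, so m_A = 803.25/0.6446 = 1246.2 kg/h.
Product F11 = 0.498×1246.2 = 620.58 kg/h.

620.6 kg/h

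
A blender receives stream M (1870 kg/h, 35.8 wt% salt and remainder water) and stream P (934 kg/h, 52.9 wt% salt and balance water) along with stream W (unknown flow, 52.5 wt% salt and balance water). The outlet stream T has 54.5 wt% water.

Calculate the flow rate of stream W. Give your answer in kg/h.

Let W be the unknown flow. Total out = 2804 + W.
water balance: 1640.5 + 0.475·W = 0.545·(2804 + W)
(0.475 − 0.545)·W = 0.545×2804 − 1640.5 = -112.27
W = -112.27 / -0.070 = 1603.9 kg/h

1604 kg/h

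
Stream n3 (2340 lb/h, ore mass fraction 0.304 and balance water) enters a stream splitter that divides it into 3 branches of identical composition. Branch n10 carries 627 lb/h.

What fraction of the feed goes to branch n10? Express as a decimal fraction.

0.268

Fraction to n10 = 627/2340 = 0.2679.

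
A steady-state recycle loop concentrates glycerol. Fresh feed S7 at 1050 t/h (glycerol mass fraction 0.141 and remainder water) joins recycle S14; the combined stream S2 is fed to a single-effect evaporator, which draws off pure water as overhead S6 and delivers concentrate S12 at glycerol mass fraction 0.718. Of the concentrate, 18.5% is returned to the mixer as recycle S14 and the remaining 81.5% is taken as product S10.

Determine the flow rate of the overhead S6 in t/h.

843.8 t/h

Overall glycerol balance (none leaves overhead): glycerol in fresh feed = glycerol in product, i.e. 1050×0.141 = (1−0.185)·S12·0.718.
S12 = 148.05/(0.718×0.815) = 253 t/h.
Recycle S14 = 0.185×253 = 46.806 t/h.
Combined feed S2 = 1050 + 46.806 = 1096.8 t/h.
Overhead S6 = S2 − S12 = 1096.8 − 253 = 843.8 t/h.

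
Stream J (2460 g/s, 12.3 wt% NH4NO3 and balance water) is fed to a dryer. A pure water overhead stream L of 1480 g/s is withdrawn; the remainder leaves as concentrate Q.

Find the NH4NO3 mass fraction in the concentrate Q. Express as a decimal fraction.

NH4NO3 is not removed: 2460×0.123 = 302.58 g/s of NH4NO3 enters Q.
Concentrate = 2460 − 1480 = 980 g/s.
Mass fraction = 302.58/980 = 0.309.

0.309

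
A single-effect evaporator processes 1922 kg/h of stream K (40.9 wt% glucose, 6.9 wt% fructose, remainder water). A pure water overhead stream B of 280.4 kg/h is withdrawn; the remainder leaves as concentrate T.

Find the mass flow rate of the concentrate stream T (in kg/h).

1642 kg/h

Concentrate = 1922 − 280.4 = 1641.6 kg/h.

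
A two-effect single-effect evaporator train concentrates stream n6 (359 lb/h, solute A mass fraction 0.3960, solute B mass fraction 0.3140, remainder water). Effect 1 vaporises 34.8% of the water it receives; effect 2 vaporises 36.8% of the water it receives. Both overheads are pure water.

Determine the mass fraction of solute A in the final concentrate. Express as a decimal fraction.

water in feed = 359×0.290 = 104.11 lb/h.
After stage 1: water left = (1−0.348)×104.11 = 67.88; stream total = 322.77 lb/h.
After stage 2: water left = (1−0.368)×67.88 = 42.9; final concentrate = 297.79 lb/h.
solute A fraction = 142.16/297.79 = 0.4774.

0.4774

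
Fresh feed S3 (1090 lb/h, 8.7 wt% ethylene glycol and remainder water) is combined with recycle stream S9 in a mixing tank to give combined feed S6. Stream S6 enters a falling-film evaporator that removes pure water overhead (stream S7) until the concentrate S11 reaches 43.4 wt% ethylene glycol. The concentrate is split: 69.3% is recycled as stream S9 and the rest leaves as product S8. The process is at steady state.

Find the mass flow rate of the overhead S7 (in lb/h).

871.5 lb/h

Overall ethylene glycol balance (none leaves overhead): ethylene glycol in fresh feed = ethylene glycol in product, i.e. 1090×0.087 = (1−0.693)·S11·0.434.
S11 = 94.83/(0.434×0.307) = 711.73 lb/h.
Recycle S9 = 0.693×711.73 = 493.23 lb/h.
Combined feed S6 = 1090 + 493.23 = 1583.2 lb/h.
Overhead S7 = S6 − S11 = 1583.2 − 711.73 = 871.5 lb/h.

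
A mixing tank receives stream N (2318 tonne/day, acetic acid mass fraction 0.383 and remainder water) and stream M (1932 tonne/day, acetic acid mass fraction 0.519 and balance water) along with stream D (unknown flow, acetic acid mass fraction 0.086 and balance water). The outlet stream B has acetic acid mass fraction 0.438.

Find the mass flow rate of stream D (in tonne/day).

82.39 tonne/day

Let D be the unknown flow. Total out = 4250 + D.
acetic acid balance: 1890.5 + 0.086·D = 0.438·(4250 + D)
(0.086 − 0.438)·D = 0.438×4250 − 1890.5 = -29.002
D = -29.002 / -0.352 = 82.392 tonne/day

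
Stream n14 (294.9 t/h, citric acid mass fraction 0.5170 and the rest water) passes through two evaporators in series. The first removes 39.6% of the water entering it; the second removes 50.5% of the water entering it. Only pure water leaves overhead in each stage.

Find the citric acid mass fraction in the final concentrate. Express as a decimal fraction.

water in feed = 294.9×0.483 = 142.44 t/h.
After stage 1: water left = (1−0.396)×142.44 = 86.032; stream total = 238.5 t/h.
After stage 2: water left = (1−0.505)×86.032 = 42.586; final concentrate = 195.05 t/h.
citric acid fraction = 152.46/195.05 = 0.7817.

0.7817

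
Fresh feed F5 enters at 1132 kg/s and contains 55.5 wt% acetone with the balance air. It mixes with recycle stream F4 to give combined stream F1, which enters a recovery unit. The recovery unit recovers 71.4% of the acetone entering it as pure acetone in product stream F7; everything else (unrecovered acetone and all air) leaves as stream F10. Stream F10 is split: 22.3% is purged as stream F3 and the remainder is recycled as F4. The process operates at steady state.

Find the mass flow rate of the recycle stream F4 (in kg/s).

air enters only via F5 and leaves only via the purge: 1132×0.445 = 0.223×(air in F10), and the recovery unit passes all air, so air in F1 = air in F10 = 2258.9 kg/s.
acetone in F1: m_A = 1132×0.555 + (1−0.223)·(1−0.714)·m_A, so m_A = 628.26/0.7778 = 807.76 kg/s.
F10 = (1−0.714)×807.76 + 2258.9 = 2489.9 kg/s.
Recycle F4 = (1−0.223)×2489.9 = 1934.7 kg/s.

1935 kg/s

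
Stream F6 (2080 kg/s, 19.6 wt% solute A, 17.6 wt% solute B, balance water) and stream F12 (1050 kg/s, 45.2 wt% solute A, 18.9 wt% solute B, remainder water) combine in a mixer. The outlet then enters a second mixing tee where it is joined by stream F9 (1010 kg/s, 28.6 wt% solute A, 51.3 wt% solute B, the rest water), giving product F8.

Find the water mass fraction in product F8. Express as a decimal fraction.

Overall, product flow = 4140 kg/s.
water in = 2080×0.628 + 1050×0.359 + 1010×0.201 = 1886.2 kg/s.
water fraction in F8 = 0.456.

0.456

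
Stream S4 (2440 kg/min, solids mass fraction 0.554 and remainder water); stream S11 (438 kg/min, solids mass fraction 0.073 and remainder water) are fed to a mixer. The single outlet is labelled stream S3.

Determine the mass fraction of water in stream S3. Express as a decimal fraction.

Total flow out = 2440 + 438 = 2878 kg/min.
water in = 2440×0.446 + 438×0.927 = 1494.3 kg/min.
water mass fraction in S3 = 1494.3/2878 = 0.519.

0.519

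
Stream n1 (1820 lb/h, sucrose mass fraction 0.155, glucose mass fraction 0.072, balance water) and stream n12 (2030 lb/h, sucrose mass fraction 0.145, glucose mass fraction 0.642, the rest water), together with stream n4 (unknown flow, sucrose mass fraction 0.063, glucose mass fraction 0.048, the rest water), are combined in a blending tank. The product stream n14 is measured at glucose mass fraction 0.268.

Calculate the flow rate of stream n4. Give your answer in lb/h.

1830 lb/h

Let n4 be the unknown flow. Total out = 3850 + n4.
glucose balance: 1434.3 + 0.048·n4 = 0.268·(3850 + n4)
(0.048 − 0.268)·n4 = 0.268×3850 − 1434.3 = -402.5
n4 = -402.5 / -0.220 = 1829.5 lb/h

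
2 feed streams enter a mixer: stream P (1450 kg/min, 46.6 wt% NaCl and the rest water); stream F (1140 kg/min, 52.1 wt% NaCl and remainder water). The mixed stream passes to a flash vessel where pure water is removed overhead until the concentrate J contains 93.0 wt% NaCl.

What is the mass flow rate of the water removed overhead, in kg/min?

NaCl entering = 1450×0.466 + 1140×0.521 = 1269.6 kg/min.
All NaCl reports to J, so J = 1269.6/0.930 = 1365.2 kg/min.
Total feed = 2590 kg/min; overhead = 2590 − 1365.2 = 1224.8 kg/min.

1225 kg/min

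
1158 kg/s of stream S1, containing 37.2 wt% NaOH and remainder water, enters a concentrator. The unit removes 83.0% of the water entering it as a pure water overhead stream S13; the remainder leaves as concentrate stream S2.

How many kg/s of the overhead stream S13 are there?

603.6 kg/s

water entering = 1158×0.628 = 727.22 kg/s; overhead removed = 0.830×727.22 = 603.6 kg/s.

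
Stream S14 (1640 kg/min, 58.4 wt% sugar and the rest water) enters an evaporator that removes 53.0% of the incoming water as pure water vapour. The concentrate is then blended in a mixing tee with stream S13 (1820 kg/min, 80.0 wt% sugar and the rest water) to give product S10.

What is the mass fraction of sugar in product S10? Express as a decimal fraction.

Vapour removed = 0.530×0.416×1640 = 361.59 kg/min; concentrate = 1278.4 kg/min.
sugar reaching the mixer = 957.76 (from concentrate) + 1820×0.800 = 2413.8 kg/min.
Product flow = 1278.4 + 1820 = 3098.4 kg/min; sugar fraction = 0.779.

0.779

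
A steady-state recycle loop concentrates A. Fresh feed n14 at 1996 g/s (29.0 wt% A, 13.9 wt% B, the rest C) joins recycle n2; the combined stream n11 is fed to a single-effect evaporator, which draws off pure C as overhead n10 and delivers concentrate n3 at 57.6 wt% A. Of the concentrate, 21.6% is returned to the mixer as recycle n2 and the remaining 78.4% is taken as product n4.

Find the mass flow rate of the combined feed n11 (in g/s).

Overall A balance (none leaves overhead): A in fresh feed = A in product, i.e. 1996×0.290 = (1−0.216)·n3·0.576.
n3 = 578.84/(0.576×0.784) = 1281.8 g/s.
Recycle n2 = 0.216×1281.8 = 276.87 g/s.
Combined feed n11 = 1996 + 276.87 = 2272.9 g/s.

2273 g/s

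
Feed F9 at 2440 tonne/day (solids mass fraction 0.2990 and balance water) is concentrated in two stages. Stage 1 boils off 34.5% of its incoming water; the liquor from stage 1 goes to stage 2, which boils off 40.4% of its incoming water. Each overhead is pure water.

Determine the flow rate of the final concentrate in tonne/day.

1397 tonne/day

water in feed = 2440×0.701 = 1710.4 tonne/day.
After stage 1: water left = (1−0.345)×1710.4 = 1120.3; stream total = 1849.9 tonne/day.
After stage 2: water left = (1−0.404)×1120.3 = 667.72; final concentrate = 1397.3 tonne/day.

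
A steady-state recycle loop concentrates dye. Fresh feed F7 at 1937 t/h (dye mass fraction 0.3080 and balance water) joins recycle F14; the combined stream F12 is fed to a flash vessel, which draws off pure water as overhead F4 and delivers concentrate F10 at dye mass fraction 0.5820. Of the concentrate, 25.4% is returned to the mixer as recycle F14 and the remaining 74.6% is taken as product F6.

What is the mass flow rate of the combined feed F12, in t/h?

2286 t/h

Overall dye balance (none leaves overhead): dye in fresh feed = dye in product, i.e. 1937×0.308 = (1−0.254)·F10·0.582.
F10 = 596.6/(0.582×0.746) = 1374.1 t/h.
Recycle F14 = 0.254×1374.1 = 349.02 t/h.
Combined feed F12 = 1937 + 349.02 = 2286 t/h.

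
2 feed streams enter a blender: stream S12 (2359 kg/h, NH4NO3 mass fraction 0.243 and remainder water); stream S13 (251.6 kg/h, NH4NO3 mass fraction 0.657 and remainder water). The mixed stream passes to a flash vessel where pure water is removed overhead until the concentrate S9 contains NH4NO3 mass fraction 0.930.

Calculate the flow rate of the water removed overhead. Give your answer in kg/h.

1816 kg/h

NH4NO3 entering = 2359×0.243 + 251.6×0.657 = 738.54 kg/h.
All NH4NO3 reports to S9, so S9 = 738.54/0.930 = 794.13 kg/h.
Total feed = 2610.6 kg/h; overhead = 2610.6 − 794.13 = 1816.5 kg/h.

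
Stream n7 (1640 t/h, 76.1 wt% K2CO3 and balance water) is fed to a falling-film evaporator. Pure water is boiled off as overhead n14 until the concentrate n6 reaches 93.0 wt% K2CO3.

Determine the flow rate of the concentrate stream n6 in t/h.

1342 t/h

K2CO3 is conserved: 1640×0.761 = 1248 t/h all reports to the concentrate.
Concentrate = 1248/(target fraction) = 1342 t/h.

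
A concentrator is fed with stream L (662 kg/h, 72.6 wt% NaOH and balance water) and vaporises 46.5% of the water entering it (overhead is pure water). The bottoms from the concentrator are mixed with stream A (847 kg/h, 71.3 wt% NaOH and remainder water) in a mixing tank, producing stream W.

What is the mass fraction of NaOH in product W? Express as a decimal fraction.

Vapour removed = 0.465×0.274×662 = 84.345 kg/h; concentrate = 577.65 kg/h.
NaOH reaching the mixer = 480.61 (from concentrate) + 847×0.713 = 1084.5 kg/h.
Product flow = 577.65 + 847 = 1424.7 kg/h; NaOH fraction = 0.761.

0.761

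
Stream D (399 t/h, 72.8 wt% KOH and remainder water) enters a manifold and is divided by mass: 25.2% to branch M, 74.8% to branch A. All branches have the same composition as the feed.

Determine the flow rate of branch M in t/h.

100.5 t/h

Branch M flow = 0.252×399 = 100.55 t/h.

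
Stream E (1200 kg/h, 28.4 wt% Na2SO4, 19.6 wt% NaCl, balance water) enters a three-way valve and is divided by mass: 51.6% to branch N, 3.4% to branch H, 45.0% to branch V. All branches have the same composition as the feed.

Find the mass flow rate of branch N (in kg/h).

Branch N flow = 0.516×1200 = 619.2 kg/h.

619.2 kg/h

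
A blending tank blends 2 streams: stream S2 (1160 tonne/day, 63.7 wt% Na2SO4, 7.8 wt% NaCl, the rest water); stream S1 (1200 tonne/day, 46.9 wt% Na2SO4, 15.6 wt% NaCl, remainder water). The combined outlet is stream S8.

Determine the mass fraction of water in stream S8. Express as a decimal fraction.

Total flow out = 1160 + 1200 = 2360 tonne/day.
water in = 1160×0.285 + 1200×0.375 = 780.6 tonne/day.
water mass fraction in S8 = 780.6/2360 = 0.3308.

0.3308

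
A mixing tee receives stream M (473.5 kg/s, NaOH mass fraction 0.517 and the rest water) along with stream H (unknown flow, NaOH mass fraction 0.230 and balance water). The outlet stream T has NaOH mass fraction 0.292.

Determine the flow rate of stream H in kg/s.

1718 kg/s

Let H be the unknown flow. Total out = 473.5 + H.
NaOH balance: 244.8 + 0.230·H = 0.292·(473.5 + H)
(0.230 − 0.292)·H = 0.292×473.5 − 244.8 = -106.54
H = -106.54 / -0.062 = 1718.3 kg/s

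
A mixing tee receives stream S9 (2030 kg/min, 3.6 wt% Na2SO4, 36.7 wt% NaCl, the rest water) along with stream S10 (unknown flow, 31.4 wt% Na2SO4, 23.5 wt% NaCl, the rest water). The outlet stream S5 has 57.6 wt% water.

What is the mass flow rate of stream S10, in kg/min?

341 kg/min

Let S10 be the unknown flow. Total out = 2030 + S10.
water balance: 1211.9 + 0.451·S10 = 0.576·(2030 + S10)
(0.451 − 0.576)·S10 = 0.576×2030 − 1211.9 = -42.63
S10 = -42.63 / -0.125 = 341.04 kg/min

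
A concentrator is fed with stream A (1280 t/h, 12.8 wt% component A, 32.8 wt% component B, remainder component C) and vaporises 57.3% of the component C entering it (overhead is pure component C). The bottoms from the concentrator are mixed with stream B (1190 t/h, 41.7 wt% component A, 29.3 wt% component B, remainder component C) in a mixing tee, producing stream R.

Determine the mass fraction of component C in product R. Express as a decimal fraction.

0.310

Vapour removed = 0.573×0.544×1280 = 398.99 t/h; concentrate = 881.01 t/h.
component C reaching the mixer = 297.33 (from concentrate) + 1190×0.290 = 642.43 t/h.
Product flow = 881.01 + 1190 = 2071 t/h; component C fraction = 0.310.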